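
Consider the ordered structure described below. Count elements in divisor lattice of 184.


Divisors of 184: [1, 2, 4, 8, 23, 46, 92, 184]
Count: 8


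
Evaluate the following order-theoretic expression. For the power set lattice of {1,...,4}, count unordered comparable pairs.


A comparable pair {a,b} has a < b or b < a in the order.
Count unordered pairs where one element is strictly below the other.
Examples: {{},{1}}, {{},{2}}, {{},{3}}, {{},{4}}, ...
Total comparable pairs: 65


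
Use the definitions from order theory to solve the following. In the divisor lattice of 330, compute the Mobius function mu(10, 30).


In a divisor lattice, mu(a,b) = mu(b/a) where mu is the classical Mobius function.
b/a = 30/10 = 3
Prime factorization of 3: primes [3]
3 is squarefree with 1 prime factor(s), so mu(3) = (-1)^1 = -1


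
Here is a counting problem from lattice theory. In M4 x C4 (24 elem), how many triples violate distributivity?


Distributive law: a ^ (b v c) = (a ^ b) v (a ^ c).
Check all 24^3 = 13824 ordered triples (a,b,c).
  e.g. a=(a1,0), b=(a2,0), c=(a3,0): lhs=(a1,0) != rhs=(0,0)
  e.g. a=(a1,0), b=(a2,0), c=(a3,1): lhs=(a1,0) != rhs=(0,0)
Total violating triples: 1536


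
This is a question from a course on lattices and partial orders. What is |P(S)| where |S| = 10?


Power set = 2^n.
2^10 = 1024


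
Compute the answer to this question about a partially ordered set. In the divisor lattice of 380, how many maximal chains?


A maximal chain goes from the minimum element to a maximal element via cover relations.
Counting all min-to-max paths in the cover graph.
Total maximal chains: 12


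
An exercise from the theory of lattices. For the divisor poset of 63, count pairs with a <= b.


The order relation is {(a,b) : a <= b}, reflexive so it includes (a,a).
Examples: (1,1), (1,21), (1,3), (1,63), (1,7), ...
Total ordered pairs: 18


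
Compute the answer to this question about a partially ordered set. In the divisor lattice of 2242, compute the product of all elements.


Divisors of 2242: [1, 2, 19, 38, 59, 118, 1121, 2242]
Product = n^(d(n)/2) = 2242^(8/2)
Product = 25266345646096


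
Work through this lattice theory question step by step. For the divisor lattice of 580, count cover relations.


A cover relation a -< b holds when a < b with no c strictly between.
Cover relations:
  1 -< 2
  1 -< 5
  1 -< 29
  2 -< 4
  2 -< 10
  2 -< 58
  4 -< 20
  4 -< 116
  ...12 more
Total: 20


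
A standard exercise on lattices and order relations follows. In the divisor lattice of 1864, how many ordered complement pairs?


Complement pair (a,b): a meet b = bottom, a join b = top.
Here: gcd(a,b)=1 and lcm(a,b)=1864, i.e. a*b=1864 with a,b coprime.
Pairs found: (1,1864), (8,233), (233,8), (1864,1)
Total ordered pairs: 4


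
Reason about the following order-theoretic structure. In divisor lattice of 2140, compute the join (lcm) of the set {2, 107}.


In a divisor lattice, join = lcm (least common multiple).
Compute lcm iteratively: start with first element, then lcm(current, next).
Elements: [2, 107]
lcm(2,107) = 214
Final lcm = 214


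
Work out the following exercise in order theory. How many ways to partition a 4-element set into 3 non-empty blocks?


S(n,k) = k*S(n-1,k) + S(n-1,k-1).
S(3,3) = 1, S(3,2) = 3
S(4,3) = 3*1 + 3 = 3 + 3
S(4,3) = 6


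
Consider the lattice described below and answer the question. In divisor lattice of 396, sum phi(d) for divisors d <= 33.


Divisors of 396 up to 33: [1, 2, 3, 4, 6, 9, 11, 12, 18, 22, 33]
phi values: [1, 1, 2, 2, 2, 6, 10, 4, 6, 10, 20]
Sum = 64


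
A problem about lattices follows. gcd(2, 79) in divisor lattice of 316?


Meet=gcd.
gcd(2,79)=1


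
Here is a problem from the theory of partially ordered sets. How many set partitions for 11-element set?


B(n) = number of set partitions of an n-element set.
B(n) satisfies the recurrence: B(n+1) = sum_k C(n,k)*B(k).
B(11) = 678570


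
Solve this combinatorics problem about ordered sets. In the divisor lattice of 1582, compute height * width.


Height = length of longest chain minus 1; width = size of largest antichain.
A maximum chain: 1 | 113 | 791 | 1582  (height 3).
A maximum antichain: {2, 7, 113}  (width 3).
Product = 3 * 3 = 9


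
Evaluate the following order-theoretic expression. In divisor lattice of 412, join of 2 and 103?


In a divisor lattice, join = lcm (least common multiple).
gcd(2,103) = 1
lcm(2,103) = 2*103/gcd = 206/1 = 206


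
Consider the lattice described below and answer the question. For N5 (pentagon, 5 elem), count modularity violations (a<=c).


Modular law: if a <= c then a v (b ^ c) = (a v b) ^ c.
Check all triples (a,b,c) with a <= c among 5 elements.
  e.g. a=a, b=c, c=b: lhs=a != rhs=b
Total violating triples: 1


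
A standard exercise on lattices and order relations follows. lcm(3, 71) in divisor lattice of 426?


Join=lcm.
gcd(3,71)=1
lcm=213


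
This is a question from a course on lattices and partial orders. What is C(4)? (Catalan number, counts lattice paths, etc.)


C(n) = C(2n, n) / (n+1).
C(8, 4) = 70
C(4) = 70 / 5 = 14


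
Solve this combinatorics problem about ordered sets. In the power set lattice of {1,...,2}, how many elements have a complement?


An element a is complemented if some b has a meet b = bottom, a join b = top.
every subset A has complement S\A, so all elements are complemented.
Complemented elements: {}, {1}, {2}, {1,2}
Count: 4


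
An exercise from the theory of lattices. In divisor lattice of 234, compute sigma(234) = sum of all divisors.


sigma(n) = sum of divisors.
Divisors of 234: [1, 2, 3, 6, 9, 13, 18, 26, 39, 78, 117, 234]
Sum = 546


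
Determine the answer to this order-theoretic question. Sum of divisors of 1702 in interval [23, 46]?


Interval [23,46] in divisors of 1702: [23, 46]
Sum = 69


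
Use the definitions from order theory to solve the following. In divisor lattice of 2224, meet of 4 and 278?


In a divisor lattice, meet = gcd (greatest common divisor).
By Euclidean algorithm or factoring: gcd(4,278) = 2


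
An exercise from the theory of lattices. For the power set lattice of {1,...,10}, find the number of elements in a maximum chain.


A chain is a totally ordered subset; we count the number of elements in a maximum chain.
Compute, for each element x, the size of the longest chain ending at x:
  {}: 1
  {1}: 2
  {2}: 2
  {3}: 2
  {4}: 2
  {5}: 2
  ...
A maximum chain: {} < {1} < {1,2} < {1,2,3} < {1,2,3,4} < {1,2,3,4,5} < {1,2,3,4,5,6} < {1,2,3,4,5,6,7} < {1,2,3,4,5,6,7,8} < {1,2,3,4,5,6,7,8,9} < {1,2,3,4,5,6,7,8,9,10}
Number of elements in the longest chain: 11


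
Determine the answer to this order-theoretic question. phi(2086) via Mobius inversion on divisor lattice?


phi(n) = n * prod_{p|n} (1 - 1/p).
Prime divisors of 2086: [2, 7, 149]
phi(2086) = 2086 * (1 - 1/2) * (1 - 1/7) * (1 - 1/149)
phi(2086) = 888


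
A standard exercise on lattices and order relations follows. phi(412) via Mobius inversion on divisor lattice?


phi(n) = n * prod_{p|n} (1 - 1/p).
Prime divisors of 412: [2, 103]
phi(412) = 412 * (1 - 1/2) * (1 - 1/103)
phi(412) = 204


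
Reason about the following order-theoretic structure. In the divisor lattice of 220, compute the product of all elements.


Divisors of 220: [1, 2, 4, 5, 10, 11, 20, 22, 44, 55, 110, 220]
Product = n^(d(n)/2) = 220^(12/2)
Product = 113379904000000


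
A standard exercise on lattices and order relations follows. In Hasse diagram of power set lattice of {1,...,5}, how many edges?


A cover relation a -< b holds when a < b with no c strictly between.
Cover relations:
  {} -< {1}
  {} -< {2}
  {} -< {3}
  {} -< {4}
  {} -< {5}
  {1} -< {1,2}
  {1} -< {1,3}
  {1} -< {1,4}
  ...72 more
Total: 80


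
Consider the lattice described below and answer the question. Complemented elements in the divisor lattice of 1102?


An element a is complemented if some b has a meet b = bottom, a join b = top.
a is complemented iff gcd(a, n/a)=1, i.e. a is a unitary divisor of 1102.
Complemented elements: 1, 2, 19, 29, 38, 58, ... (2 more)
Count: 8


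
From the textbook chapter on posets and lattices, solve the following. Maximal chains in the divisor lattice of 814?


A maximal chain goes from the minimum element to a maximal element via cover relations.
Counting all min-to-max paths in the cover graph.
Total maximal chains: 6


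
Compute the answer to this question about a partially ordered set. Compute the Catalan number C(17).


C(n) = C(2n, n) / (n+1).
C(34, 17) = 2333606220
C(17) = 2333606220 / 18 = 129644790


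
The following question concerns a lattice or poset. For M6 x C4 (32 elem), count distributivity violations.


Distributive law: a ^ (b v c) = (a ^ b) v (a ^ c).
Check all 32^3 = 32768 ordered triples (a,b,c).
  e.g. a=(a1,0), b=(a2,0), c=(a3,0): lhs=(a1,0) != rhs=(0,0)
  e.g. a=(a1,0), b=(a2,0), c=(a3,1): lhs=(a1,0) != rhs=(0,0)
Total violating triples: 7680


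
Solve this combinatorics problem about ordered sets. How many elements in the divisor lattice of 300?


Divisors of 300: [1, 2, 3, 4, 5, 6, 10, 12, 15, 20, 25, 30, 50, 60, 75, 100, 150, 300]
Count: 18


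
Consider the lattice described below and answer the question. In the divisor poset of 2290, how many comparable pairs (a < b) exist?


A comparable pair {a,b} has a < b or b < a in the order.
Count unordered pairs where one element is strictly below the other.
Examples: {1,2}, {1,5}, {1,10}, {1,229}, ...
Total comparable pairs: 19


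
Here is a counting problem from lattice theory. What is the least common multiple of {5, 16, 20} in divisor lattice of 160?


In a divisor lattice, join = lcm (least common multiple).
Compute lcm iteratively: start with first element, then lcm(current, next).
Elements: [5, 16, 20]
lcm(5,16) = 80
lcm(80,20) = 80
Final lcm = 80


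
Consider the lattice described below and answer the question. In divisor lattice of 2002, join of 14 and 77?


In a divisor lattice, join = lcm (least common multiple).
gcd(14,77) = 7
lcm(14,77) = 14*77/gcd = 1078/7 = 154


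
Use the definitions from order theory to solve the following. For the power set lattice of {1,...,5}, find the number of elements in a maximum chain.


A chain is a totally ordered subset; we count the number of elements in a maximum chain.
Compute, for each element x, the size of the longest chain ending at x:
  {}: 1
  {1}: 2
  {2}: 2
  {3}: 2
  {4}: 2
  {5}: 2
  ...
A maximum chain: {} < {1} < {1,2} < {1,2,3} < {1,2,3,4} < {1,2,3,4,5}
Number of elements in the longest chain: 6


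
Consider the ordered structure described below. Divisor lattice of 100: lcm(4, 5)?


Join=lcm.
gcd(4,5)=1
lcm=20


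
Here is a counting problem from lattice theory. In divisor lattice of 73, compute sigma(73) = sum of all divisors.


sigma(n) = sum of divisors.
Divisors of 73: [1, 73]
Sum = 74


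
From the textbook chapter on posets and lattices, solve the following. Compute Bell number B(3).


B(n) = number of set partitions of an n-element set.
B(n) satisfies the recurrence: B(n+1) = sum_k C(n,k)*B(k).
B(3) = 5


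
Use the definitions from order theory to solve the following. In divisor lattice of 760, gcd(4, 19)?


Meet=gcd.
gcd(4,19)=1


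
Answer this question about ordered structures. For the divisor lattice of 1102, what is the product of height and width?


Height = length of longest chain minus 1; width = size of largest antichain.
A maximum chain: 1 | 29 | 551 | 1102  (height 3).
A maximum antichain: {2, 19, 29}  (width 3).
Product = 3 * 3 = 9


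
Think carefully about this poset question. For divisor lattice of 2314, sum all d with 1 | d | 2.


Interval [1,2] in divisors of 2314: [1, 2]
Sum = 3


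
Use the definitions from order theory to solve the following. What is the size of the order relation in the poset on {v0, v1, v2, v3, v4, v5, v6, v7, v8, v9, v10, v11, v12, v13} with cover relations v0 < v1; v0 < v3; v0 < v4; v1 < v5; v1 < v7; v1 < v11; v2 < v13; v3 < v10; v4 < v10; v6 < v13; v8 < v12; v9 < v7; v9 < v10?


The order relation is {(a,b) : a <= b}, reflexive so it includes (a,a).
Examples: (v0,v0), (v0,v1), (v0,v10), (v0,v11), (v0,v3), ...
Total ordered pairs: 31


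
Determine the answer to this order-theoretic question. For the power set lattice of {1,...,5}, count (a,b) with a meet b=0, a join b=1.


Complement pair (a,b): a meet b = bottom, a join b = top.
Here: A intersect B = {} and A union B = {1,...,5}.
Pairs found: ({},{1,2,3,4,5}), ({1},{2,3,4,5}), ({2},{1,3,4,5}), ({3},{1,2,4,5}), ... (28 more)
Total ordered pairs: 32


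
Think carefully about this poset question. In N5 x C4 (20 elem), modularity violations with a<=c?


Modular law: if a <= c then a v (b ^ c) = (a v b) ^ c.
Check all triples (a,b,c) with a <= c among 20 elements.
  e.g. a=(a,0), b=(c,0), c=(b,0): lhs=(a,0) != rhs=(b,0)
  e.g. a=(a,0), b=(c,1), c=(b,0): lhs=(a,0) != rhs=(b,0)
Total violating triples: 40


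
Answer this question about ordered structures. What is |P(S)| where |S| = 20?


Power set = 2^n.
2^20 = 1048576


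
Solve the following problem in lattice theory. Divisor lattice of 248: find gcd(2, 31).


In a divisor lattice, meet = gcd (greatest common divisor).
By Euclidean algorithm or factoring: gcd(2,31) = 1


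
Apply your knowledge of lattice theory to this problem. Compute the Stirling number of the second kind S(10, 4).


S(n,k) = k*S(n-1,k) + S(n-1,k-1).
S(9,4) = 7770, S(9,3) = 3025
S(10,4) = 4*7770 + 3025 = 31080 + 3025
S(10,4) = 34105


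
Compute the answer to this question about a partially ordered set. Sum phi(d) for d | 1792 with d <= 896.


Divisors of 1792 up to 896: [1, 2, 4, 7, 8, 14, 16, 28, 32, 56, 64, 112, 128, 224, 256, 448, 896]
phi values: [1, 1, 2, 6, 4, 6, 8, 12, 16, 24, 32, 48, 64, 96, 128, 192, 384]
Sum = 1024


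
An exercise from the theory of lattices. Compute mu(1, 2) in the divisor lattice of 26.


In a divisor lattice, mu(a,b) = mu(b/a) where mu is the classical Mobius function.
b/a = 2/1 = 2
Prime factorization of 2: primes [2]
2 is squarefree with 1 prime factor(s), so mu(2) = (-1)^1 = -1


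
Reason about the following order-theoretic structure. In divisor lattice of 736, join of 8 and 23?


In a divisor lattice, join = lcm (least common multiple).
gcd(8,23) = 1
lcm(8,23) = 8*23/gcd = 184/1 = 184


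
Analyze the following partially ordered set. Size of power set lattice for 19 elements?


Power set = 2^n.
2^19 = 524288


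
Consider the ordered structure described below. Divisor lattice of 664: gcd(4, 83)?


Meet=gcd.
gcd(4,83)=1


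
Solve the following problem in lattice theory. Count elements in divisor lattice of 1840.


Divisors of 1840: [1, 2, 4, 5, 8, 10, 16, 20, 23, 40, 46, 80, 92, 115, 184, 230, 368, 460, 920, 1840]
Count: 20


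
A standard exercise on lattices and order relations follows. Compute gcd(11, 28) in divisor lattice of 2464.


In a divisor lattice, meet = gcd (greatest common divisor).
By Euclidean algorithm or factoring: gcd(11,28) = 1


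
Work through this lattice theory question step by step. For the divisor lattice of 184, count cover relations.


A cover relation a -< b holds when a < b with no c strictly between.
Cover relations:
  1 -< 2
  1 -< 23
  2 -< 4
  2 -< 46
  4 -< 8
  4 -< 92
  8 -< 184
  23 -< 46
  ...2 more
Total: 10


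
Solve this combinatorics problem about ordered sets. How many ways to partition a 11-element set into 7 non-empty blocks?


S(n,k) = k*S(n-1,k) + S(n-1,k-1).
S(10,7) = 5880, S(10,6) = 22827
S(11,7) = 7*5880 + 22827 = 41160 + 22827
S(11,7) = 63987


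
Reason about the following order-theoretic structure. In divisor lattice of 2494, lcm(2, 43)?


Join=lcm.
gcd(2,43)=1
lcm=86


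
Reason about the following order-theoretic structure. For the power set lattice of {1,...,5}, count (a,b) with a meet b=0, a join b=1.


Complement pair (a,b): a meet b = bottom, a join b = top.
Here: A intersect B = {} and A union B = {1,...,5}.
Pairs found: ({},{1,2,3,4,5}), ({1},{2,3,4,5}), ({2},{1,3,4,5}), ({3},{1,2,4,5}), ... (28 more)
Total ordered pairs: 32


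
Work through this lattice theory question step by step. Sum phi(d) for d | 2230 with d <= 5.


Divisors of 2230 up to 5: [1, 2, 5]
phi values: [1, 1, 4]
Sum = 6


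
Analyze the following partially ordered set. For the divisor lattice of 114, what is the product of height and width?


Height = length of longest chain minus 1; width = size of largest antichain.
A maximum chain: 1 | 19 | 57 | 114  (height 3).
A maximum antichain: {2, 3, 19}  (width 3).
Product = 3 * 3 = 9


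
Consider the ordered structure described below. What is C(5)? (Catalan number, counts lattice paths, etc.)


C(n) = C(2n, n) / (n+1).
C(10, 5) = 252
C(5) = 252 / 6 = 42


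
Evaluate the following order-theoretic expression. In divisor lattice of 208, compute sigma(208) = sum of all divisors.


sigma(n) = sum of divisors.
Divisors of 208: [1, 2, 4, 8, 13, 16, 26, 52, 104, 208]
Sum = 434


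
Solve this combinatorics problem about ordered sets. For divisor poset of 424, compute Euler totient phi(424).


phi(n) = n * prod_{p|n} (1 - 1/p).
Prime divisors of 424: [2, 53]
phi(424) = 424 * (1 - 1/2) * (1 - 1/53)
phi(424) = 208


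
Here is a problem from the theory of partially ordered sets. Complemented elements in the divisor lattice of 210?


An element a is complemented if some b has a meet b = bottom, a join b = top.
a is complemented iff gcd(a, n/a)=1, i.e. a is a unitary divisor of 210.
Complemented elements: 1, 2, 3, 5, 6, 7, ... (10 more)
Count: 16


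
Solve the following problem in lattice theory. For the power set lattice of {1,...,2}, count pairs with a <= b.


The order relation is {(a,b) : a <= b}, reflexive so it includes (a,a).
Examples: ({},{}), ({},{1,2}), ({},{1}), ({},{2}), ({1,2},{1,2}), ...
Total ordered pairs: 9


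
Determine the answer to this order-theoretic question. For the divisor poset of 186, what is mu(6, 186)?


In a divisor lattice, mu(a,b) = mu(b/a) where mu is the classical Mobius function.
b/a = 186/6 = 31
Prime factorization of 31: primes [31]
31 is squarefree with 1 prime factor(s), so mu(31) = (-1)^1 = -1


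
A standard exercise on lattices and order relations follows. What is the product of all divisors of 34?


Divisors of 34: [1, 2, 17, 34]
Product = n^(d(n)/2) = 34^(4/2)
Product = 1156


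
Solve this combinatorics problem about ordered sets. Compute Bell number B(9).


B(n) = number of set partitions of an n-element set.
B(n) satisfies the recurrence: B(n+1) = sum_k C(n,k)*B(k).
B(9) = 21147


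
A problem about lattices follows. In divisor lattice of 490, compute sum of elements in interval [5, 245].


Interval [5,245] in divisors of 490: [5, 35, 245]
Sum = 285


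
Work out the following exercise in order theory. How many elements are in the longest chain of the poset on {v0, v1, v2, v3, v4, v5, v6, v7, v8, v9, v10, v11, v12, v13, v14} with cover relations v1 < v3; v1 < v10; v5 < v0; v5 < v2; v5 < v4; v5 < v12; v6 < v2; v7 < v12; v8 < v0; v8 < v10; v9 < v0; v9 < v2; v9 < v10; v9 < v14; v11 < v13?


A chain is a totally ordered subset; we count the number of elements in a maximum chain.
Compute, for each element x, the size of the longest chain ending at x:
  v1: 1
  v5: 1
  v6: 1
  v7: 1
  v8: 1
  v9: 1
  ...
A maximum chain: v5 < v0
Number of elements in the longest chain: 2


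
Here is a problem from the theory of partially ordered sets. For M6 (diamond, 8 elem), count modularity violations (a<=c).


Modular law: if a <= c then a v (b ^ c) = (a v b) ^ c.
Check all triples (a,b,c) with a <= c among 8 elements.
This lattice is modular (diamonds M_m and their chain-products are modular).
Total violating triples: 0


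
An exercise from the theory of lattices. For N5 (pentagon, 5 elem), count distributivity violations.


Distributive law: a ^ (b v c) = (a ^ b) v (a ^ c).
Check all 5^3 = 125 ordered triples (a,b,c).
  e.g. a=b, b=a, c=c: lhs=b != rhs=a
  e.g. a=b, b=c, c=a: lhs=b != rhs=a
Total violating triples: 2


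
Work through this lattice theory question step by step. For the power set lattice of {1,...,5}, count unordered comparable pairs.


A comparable pair {a,b} has a < b or b < a in the order.
Count unordered pairs where one element is strictly below the other.
Examples: {{},{1}}, {{},{2}}, {{},{3}}, {{},{4}}, ...
Total comparable pairs: 211


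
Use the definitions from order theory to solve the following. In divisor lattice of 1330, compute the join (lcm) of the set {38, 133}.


In a divisor lattice, join = lcm (least common multiple).
Compute lcm iteratively: start with first element, then lcm(current, next).
Elements: [38, 133]
lcm(38,133) = 266
Final lcm = 266


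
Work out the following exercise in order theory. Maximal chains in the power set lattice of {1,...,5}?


A maximal chain goes from the minimum element to a maximal element via cover relations.
Counting all min-to-max paths in the cover graph.
Total maximal chains: 120


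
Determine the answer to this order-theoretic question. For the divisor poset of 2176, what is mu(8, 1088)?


In a divisor lattice, mu(a,b) = mu(b/a) where mu is the classical Mobius function.
b/a = 1088/8 = 136
Prime factorization of 136: primes [2, 17]
136 is not squarefree, so mu(136) = 0


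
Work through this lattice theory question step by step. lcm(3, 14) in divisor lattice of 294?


Join=lcm.
gcd(3,14)=1
lcm=42


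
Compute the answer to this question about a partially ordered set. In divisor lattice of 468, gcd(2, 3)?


Meet=gcd.
gcd(2,3)=1


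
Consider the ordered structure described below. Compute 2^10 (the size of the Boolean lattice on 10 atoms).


Power set = 2^n.
2^10 = 1024


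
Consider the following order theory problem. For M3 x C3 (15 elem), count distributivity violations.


Distributive law: a ^ (b v c) = (a ^ b) v (a ^ c).
Check all 15^3 = 3375 ordered triples (a,b,c).
  e.g. a=(a1,0), b=(a2,0), c=(a3,0): lhs=(a1,0) != rhs=(0,0)
  e.g. a=(a1,0), b=(a2,0), c=(a3,1): lhs=(a1,0) != rhs=(0,0)
Total violating triples: 162


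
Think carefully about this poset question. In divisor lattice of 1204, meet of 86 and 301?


In a divisor lattice, meet = gcd (greatest common divisor).
By Euclidean algorithm or factoring: gcd(86,301) = 43


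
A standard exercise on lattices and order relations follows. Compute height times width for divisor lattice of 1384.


Height = length of longest chain minus 1; width = size of largest antichain.
A maximum chain: 1 | 173 | 346 | 692 | 1384  (height 4).
A maximum antichain: {2, 173}  (width 2).
Product = 4 * 2 = 8


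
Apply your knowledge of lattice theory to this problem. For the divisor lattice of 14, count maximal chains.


A maximal chain goes from the minimum element to a maximal element via cover relations.
Counting all min-to-max paths in the cover graph.
Total maximal chains: 2


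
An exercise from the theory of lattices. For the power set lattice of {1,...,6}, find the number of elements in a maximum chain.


A chain is a totally ordered subset; we count the number of elements in a maximum chain.
Compute, for each element x, the size of the longest chain ending at x:
  {}: 1
  {1}: 2
  {2}: 2
  {3}: 2
  {4}: 2
  {5}: 2
  ...
A maximum chain: {} < {1} < {1,2} < {1,2,3} < {1,2,3,4} < {1,2,3,4,5} < {1,2,3,4,5,6}
Number of elements in the longest chain: 7


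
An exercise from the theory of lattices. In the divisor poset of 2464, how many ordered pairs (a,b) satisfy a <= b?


The order relation is {(a,b) : a <= b}, reflexive so it includes (a,a).
Examples: (1,1), (1,11), (1,112), (1,1232), (1,14), ...
Total ordered pairs: 189


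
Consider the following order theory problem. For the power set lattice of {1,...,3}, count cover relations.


A cover relation a -< b holds when a < b with no c strictly between.
Cover relations:
  {} -< {1}
  {} -< {2}
  {} -< {3}
  {1} -< {1,2}
  {1} -< {1,3}
  {2} -< {1,2}
  {2} -< {2,3}
  {3} -< {1,3}
  ...4 more
Total: 12


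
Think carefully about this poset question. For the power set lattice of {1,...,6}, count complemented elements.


An element a is complemented if some b has a meet b = bottom, a join b = top.
every subset A has complement S\A, so all elements are complemented.
Complemented elements: {}, {1}, {2}, {3}, {4}, {5}, ... (58 more)
Count: 64


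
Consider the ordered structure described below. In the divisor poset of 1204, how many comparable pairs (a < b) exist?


A comparable pair {a,b} has a < b or b < a in the order.
Count unordered pairs where one element is strictly below the other.
Examples: {1,2}, {1,4}, {1,7}, {1,14}, ...
Total comparable pairs: 42


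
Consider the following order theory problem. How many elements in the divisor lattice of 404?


Divisors of 404: [1, 2, 4, 101, 202, 404]
Count: 6


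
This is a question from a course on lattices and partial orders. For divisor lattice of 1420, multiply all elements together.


Divisors of 1420: [1, 2, 4, 5, 10, 20, 71, 142, 284, 355, 710, 1420]
Product = n^(d(n)/2) = 1420^(12/2)
Product = 8198418170944000000


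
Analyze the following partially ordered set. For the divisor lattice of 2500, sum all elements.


sigma(n) = sum of divisors.
Divisors of 2500: [1, 2, 4, 5, 10, 20, 25, 50, 100, 125, 250, 500, 625, 1250, 2500]
Sum = 5467


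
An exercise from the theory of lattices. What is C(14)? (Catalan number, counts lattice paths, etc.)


C(n) = C(2n, n) / (n+1).
C(28, 14) = 40116600
C(14) = 40116600 / 15 = 2674440


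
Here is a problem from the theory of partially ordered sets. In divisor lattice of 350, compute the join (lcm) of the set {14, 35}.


In a divisor lattice, join = lcm (least common multiple).
Compute lcm iteratively: start with first element, then lcm(current, next).
Elements: [14, 35]
lcm(14,35) = 70
Final lcm = 70


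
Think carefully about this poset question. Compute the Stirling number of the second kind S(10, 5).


S(n,k) = k*S(n-1,k) + S(n-1,k-1).
S(9,5) = 6951, S(9,4) = 7770
S(10,5) = 5*6951 + 7770 = 34755 + 7770
S(10,5) = 42525


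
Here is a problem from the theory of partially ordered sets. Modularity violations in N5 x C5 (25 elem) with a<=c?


Modular law: if a <= c then a v (b ^ c) = (a v b) ^ c.
Check all triples (a,b,c) with a <= c among 25 elements.
  e.g. a=(a,0), b=(c,0), c=(b,0): lhs=(a,0) != rhs=(b,0)
  e.g. a=(a,0), b=(c,1), c=(b,0): lhs=(a,0) != rhs=(b,0)
Total violating triples: 75


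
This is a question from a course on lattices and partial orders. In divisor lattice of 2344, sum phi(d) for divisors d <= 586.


Divisors of 2344 up to 586: [1, 2, 4, 8, 293, 586]
phi values: [1, 1, 2, 4, 292, 292]
Sum = 592


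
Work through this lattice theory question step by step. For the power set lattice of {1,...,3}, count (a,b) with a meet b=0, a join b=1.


Complement pair (a,b): a meet b = bottom, a join b = top.
Here: A intersect B = {} and A union B = {1,...,3}.
Pairs found: ({},{1,2,3}), ({1},{2,3}), ({2},{1,3}), ({3},{1,2}), ... (4 more)
Total ordered pairs: 8


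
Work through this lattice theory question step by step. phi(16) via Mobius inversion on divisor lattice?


phi(n) = n * prod_{p|n} (1 - 1/p).
Prime divisors of 16: [2]
phi(16) = 16 * (1 - 1/2)
phi(16) = 8


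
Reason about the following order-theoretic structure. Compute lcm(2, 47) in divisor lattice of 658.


In a divisor lattice, join = lcm (least common multiple).
gcd(2,47) = 1
lcm(2,47) = 2*47/gcd = 94/1 = 94


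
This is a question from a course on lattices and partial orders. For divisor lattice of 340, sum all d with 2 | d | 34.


Interval [2,34] in divisors of 340: [2, 34]
Sum = 36


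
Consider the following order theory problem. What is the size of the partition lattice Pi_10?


B(n) = number of set partitions of an n-element set.
B(n) satisfies the recurrence: B(n+1) = sum_k C(n,k)*B(k).
B(10) = 115975


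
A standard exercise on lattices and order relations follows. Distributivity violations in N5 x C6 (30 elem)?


Distributive law: a ^ (b v c) = (a ^ b) v (a ^ c).
Check all 30^3 = 27000 ordered triples (a,b,c).
  e.g. a=(b,0), b=(a,0), c=(c,0): lhs=(b,0) != rhs=(a,0)
  e.g. a=(b,0), b=(a,0), c=(c,1): lhs=(b,0) != rhs=(a,0)
Total violating triples: 432


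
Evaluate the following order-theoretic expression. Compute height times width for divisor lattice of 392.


Height = length of longest chain minus 1; width = size of largest antichain.
A maximum chain: 1 | 7 | 49 | 98 | 196 | 392  (height 5).
A maximum antichain: {4, 14, 49}  (width 3).
Product = 5 * 3 = 15


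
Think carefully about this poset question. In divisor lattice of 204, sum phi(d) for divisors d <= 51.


Divisors of 204 up to 51: [1, 2, 3, 4, 6, 12, 17, 34, 51]
phi values: [1, 1, 2, 2, 2, 4, 16, 16, 32]
Sum = 76


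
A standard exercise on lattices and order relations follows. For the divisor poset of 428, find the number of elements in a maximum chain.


A chain is a totally ordered subset; we count the number of elements in a maximum chain.
Compute, for each element x, the size of the longest chain ending at x:
  1: 1
  2: 2
  107: 2
  4: 3
  214: 3
  428: 4
A maximum chain: 1 < 2 < 4 < 428
Number of elements in the longest chain: 4


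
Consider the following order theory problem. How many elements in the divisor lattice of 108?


Divisors of 108: [1, 2, 3, 4, 6, 9, 12, 18, 27, 36, 54, 108]
Count: 12


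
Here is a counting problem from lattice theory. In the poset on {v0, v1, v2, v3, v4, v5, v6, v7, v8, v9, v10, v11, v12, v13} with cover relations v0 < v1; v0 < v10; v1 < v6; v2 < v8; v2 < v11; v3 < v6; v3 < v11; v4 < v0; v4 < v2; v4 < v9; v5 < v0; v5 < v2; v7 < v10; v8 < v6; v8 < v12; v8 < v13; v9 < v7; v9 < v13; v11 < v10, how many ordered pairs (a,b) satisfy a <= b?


The order relation is {(a,b) : a <= b}, reflexive so it includes (a,a).
Examples: (v0,v0), (v0,v1), (v0,v10), (v0,v6), (v1,v1), ...
Total ordered pairs: 55


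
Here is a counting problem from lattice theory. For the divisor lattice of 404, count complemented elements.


An element a is complemented if some b has a meet b = bottom, a join b = top.
a is complemented iff gcd(a, n/a)=1, i.e. a is a unitary divisor of 404.
Complemented elements: 1, 4, 101, 404
Count: 4


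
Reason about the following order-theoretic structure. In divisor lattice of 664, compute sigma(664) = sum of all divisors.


sigma(n) = sum of divisors.
Divisors of 664: [1, 2, 4, 8, 83, 166, 332, 664]
Sum = 1260


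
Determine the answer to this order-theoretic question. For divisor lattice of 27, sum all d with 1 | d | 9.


Interval [1,9] in divisors of 27: [1, 3, 9]
Sum = 13


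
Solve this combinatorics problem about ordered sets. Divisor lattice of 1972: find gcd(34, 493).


In a divisor lattice, meet = gcd (greatest common divisor).
By Euclidean algorithm or factoring: gcd(34,493) = 17


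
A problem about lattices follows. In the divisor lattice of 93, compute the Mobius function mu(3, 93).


In a divisor lattice, mu(a,b) = mu(b/a) where mu is the classical Mobius function.
b/a = 93/3 = 31
Prime factorization of 31: primes [31]
31 is squarefree with 1 prime factor(s), so mu(31) = (-1)^1 = -1


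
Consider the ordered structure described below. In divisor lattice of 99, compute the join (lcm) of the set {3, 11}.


In a divisor lattice, join = lcm (least common multiple).
Compute lcm iteratively: start with first element, then lcm(current, next).
Elements: [3, 11]
lcm(3,11) = 33
Final lcm = 33


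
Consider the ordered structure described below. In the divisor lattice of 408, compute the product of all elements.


Divisors of 408: [1, 2, 3, 4, 6, 8, 12, 17, 24, 34, 51, 68, 102, 136, 204, 408]
Product = n^(d(n)/2) = 408^(16/2)
Product = 767858691933644783616


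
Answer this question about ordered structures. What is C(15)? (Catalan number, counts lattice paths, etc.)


C(n) = C(2n, n) / (n+1).
C(30, 15) = 155117520
C(15) = 155117520 / 16 = 9694845


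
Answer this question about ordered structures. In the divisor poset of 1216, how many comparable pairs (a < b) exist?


A comparable pair {a,b} has a < b or b < a in the order.
Count unordered pairs where one element is strictly below the other.
Examples: {1,2}, {1,4}, {1,8}, {1,16}, ...
Total comparable pairs: 70


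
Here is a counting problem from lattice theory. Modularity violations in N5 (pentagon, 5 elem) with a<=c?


Modular law: if a <= c then a v (b ^ c) = (a v b) ^ c.
Check all triples (a,b,c) with a <= c among 5 elements.
  e.g. a=a, b=c, c=b: lhs=a != rhs=b
Total violating triples: 1


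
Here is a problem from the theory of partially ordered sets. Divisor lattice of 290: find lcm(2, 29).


In a divisor lattice, join = lcm (least common multiple).
gcd(2,29) = 1
lcm(2,29) = 2*29/gcd = 58/1 = 58


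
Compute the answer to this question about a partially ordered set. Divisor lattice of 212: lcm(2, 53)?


Join=lcm.
gcd(2,53)=1
lcm=106


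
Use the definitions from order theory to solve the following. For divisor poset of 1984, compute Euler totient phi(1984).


phi(n) = n * prod_{p|n} (1 - 1/p).
Prime divisors of 1984: [2, 31]
phi(1984) = 1984 * (1 - 1/2) * (1 - 1/31)
phi(1984) = 960


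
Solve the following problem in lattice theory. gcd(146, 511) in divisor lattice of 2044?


Meet=gcd.
gcd(146,511)=73


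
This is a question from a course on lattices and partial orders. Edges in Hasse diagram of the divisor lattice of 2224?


A cover relation a -< b holds when a < b with no c strictly between.
Cover relations:
  1 -< 2
  1 -< 139
  2 -< 4
  2 -< 278
  4 -< 8
  4 -< 556
  8 -< 16
  8 -< 1112
  ...5 more
Total: 13


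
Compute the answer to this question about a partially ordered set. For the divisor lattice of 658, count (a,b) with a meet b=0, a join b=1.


Complement pair (a,b): a meet b = bottom, a join b = top.
Here: gcd(a,b)=1 and lcm(a,b)=658, i.e. a*b=658 with a,b coprime.
Pairs found: (1,658), (2,329), (7,94), (14,47), ... (4 more)
Total ordered pairs: 8


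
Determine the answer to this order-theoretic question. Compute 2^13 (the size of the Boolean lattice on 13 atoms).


Power set = 2^n.
2^13 = 8192


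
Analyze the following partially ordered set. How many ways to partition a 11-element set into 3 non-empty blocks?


S(n,k) = k*S(n-1,k) + S(n-1,k-1).
S(10,3) = 9330, S(10,2) = 511
S(11,3) = 3*9330 + 511 = 27990 + 511
S(11,3) = 28501


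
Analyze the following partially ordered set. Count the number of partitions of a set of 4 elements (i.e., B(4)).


B(n) = number of set partitions of an n-element set.
B(n) satisfies the recurrence: B(n+1) = sum_k C(n,k)*B(k).
B(4) = 15


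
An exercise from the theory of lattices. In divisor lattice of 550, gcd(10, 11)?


Meet=gcd.
gcd(10,11)=1


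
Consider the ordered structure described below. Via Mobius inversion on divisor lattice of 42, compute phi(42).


phi(n) = n * prod_{p|n} (1 - 1/p).
Prime divisors of 42: [2, 3, 7]
phi(42) = 42 * (1 - 1/2) * (1 - 1/3) * (1 - 1/7)
phi(42) = 12


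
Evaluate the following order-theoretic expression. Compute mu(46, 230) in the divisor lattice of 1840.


In a divisor lattice, mu(a,b) = mu(b/a) where mu is the classical Mobius function.
b/a = 230/46 = 5
Prime factorization of 5: primes [5]
5 is squarefree with 1 prime factor(s), so mu(5) = (-1)^1 = -1


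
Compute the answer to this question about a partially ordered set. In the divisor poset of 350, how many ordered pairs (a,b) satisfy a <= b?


The order relation is {(a,b) : a <= b}, reflexive so it includes (a,a).
Examples: (1,1), (1,10), (1,14), (1,175), (1,2), ...
Total ordered pairs: 54


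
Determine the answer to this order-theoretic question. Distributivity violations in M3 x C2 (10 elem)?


Distributive law: a ^ (b v c) = (a ^ b) v (a ^ c).
Check all 10^3 = 1000 ordered triples (a,b,c).
  e.g. a=(a1,0), b=(a2,0), c=(a3,0): lhs=(a1,0) != rhs=(0,0)
  e.g. a=(a1,0), b=(a2,0), c=(a3,1): lhs=(a1,0) != rhs=(0,0)
Total violating triples: 48


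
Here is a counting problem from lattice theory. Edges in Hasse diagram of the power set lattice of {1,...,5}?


A cover relation a -< b holds when a < b with no c strictly between.
Cover relations:
  {} -< {1}
  {} -< {2}
  {} -< {3}
  {} -< {4}
  {} -< {5}
  {1} -< {1,2}
  {1} -< {1,3}
  {1} -< {1,4}
  ...72 more
Total: 80


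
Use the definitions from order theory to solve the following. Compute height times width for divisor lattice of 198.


Height = length of longest chain minus 1; width = size of largest antichain.
A maximum chain: 1 | 11 | 33 | 99 | 198  (height 4).
A maximum antichain: {6, 9, 22, 33}  (width 4).
Product = 4 * 4 = 16


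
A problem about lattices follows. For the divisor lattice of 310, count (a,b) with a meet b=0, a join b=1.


Complement pair (a,b): a meet b = bottom, a join b = top.
Here: gcd(a,b)=1 and lcm(a,b)=310, i.e. a*b=310 with a,b coprime.
Pairs found: (1,310), (2,155), (5,62), (10,31), ... (4 more)
Total ordered pairs: 8


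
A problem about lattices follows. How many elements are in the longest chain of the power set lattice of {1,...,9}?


A chain is a totally ordered subset; we count the number of elements in a maximum chain.
Compute, for each element x, the size of the longest chain ending at x:
  {}: 1
  {1}: 2
  {2}: 2
  {3}: 2
  {4}: 2
  {5}: 2
  ...
A maximum chain: {} < {1} < {1,2} < {1,2,3} < {1,2,3,4} < {1,2,3,4,5} < {1,2,3,4,5,6} < {1,2,3,4,5,6,7} < {1,2,3,4,5,6,7,8} < {1,2,3,4,5,6,7,8,9}
Number of elements in the longest chain: 10


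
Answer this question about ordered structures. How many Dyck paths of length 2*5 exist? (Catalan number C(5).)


C(n) = C(2n, n) / (n+1).
C(10, 5) = 252
C(5) = 252 / 6 = 42


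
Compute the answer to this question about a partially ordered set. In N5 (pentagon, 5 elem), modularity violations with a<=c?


Modular law: if a <= c then a v (b ^ c) = (a v b) ^ c.
Check all triples (a,b,c) with a <= c among 5 elements.
  e.g. a=a, b=c, c=b: lhs=a != rhs=b
Total violating triples: 1


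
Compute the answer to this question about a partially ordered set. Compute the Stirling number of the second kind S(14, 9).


S(n,k) = k*S(n-1,k) + S(n-1,k-1).
S(13,9) = 359502, S(13,8) = 1899612
S(14,9) = 9*359502 + 1899612 = 3235518 + 1899612
S(14,9) = 5135130


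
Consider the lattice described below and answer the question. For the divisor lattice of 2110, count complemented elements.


An element a is complemented if some b has a meet b = bottom, a join b = top.
a is complemented iff gcd(a, n/a)=1, i.e. a is a unitary divisor of 2110.
Complemented elements: 1, 2, 5, 10, 211, 422, ... (2 more)
Count: 8


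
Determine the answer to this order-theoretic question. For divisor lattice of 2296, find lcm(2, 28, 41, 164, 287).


In a divisor lattice, join = lcm (least common multiple).
Compute lcm iteratively: start with first element, then lcm(current, next).
Elements: [2, 28, 41, 164, 287]
lcm(2,28) = 28
lcm(28,41) = 1148
lcm(1148,164) = 1148
lcm(1148,287) = 1148
Final lcm = 1148


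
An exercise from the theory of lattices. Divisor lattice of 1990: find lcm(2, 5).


In a divisor lattice, join = lcm (least common multiple).
gcd(2,5) = 1
lcm(2,5) = 2*5/gcd = 10/1 = 10


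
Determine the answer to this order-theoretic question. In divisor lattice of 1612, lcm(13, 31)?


Join=lcm.
gcd(13,31)=1
lcm=403


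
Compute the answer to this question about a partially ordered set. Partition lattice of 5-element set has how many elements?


B(n) = number of set partitions of an n-element set.
B(n) satisfies the recurrence: B(n+1) = sum_k C(n,k)*B(k).
B(5) = 52
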